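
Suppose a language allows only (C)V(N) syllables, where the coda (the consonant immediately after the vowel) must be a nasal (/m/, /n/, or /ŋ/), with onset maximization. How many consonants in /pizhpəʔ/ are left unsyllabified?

Syllabifying with onset maximization leaves /z/, /h/, /ʔ/ stranded (only a nasal (/m/, /n/, or /ŋ/) is licensed in coda position; onsets are limited to one consonant).

3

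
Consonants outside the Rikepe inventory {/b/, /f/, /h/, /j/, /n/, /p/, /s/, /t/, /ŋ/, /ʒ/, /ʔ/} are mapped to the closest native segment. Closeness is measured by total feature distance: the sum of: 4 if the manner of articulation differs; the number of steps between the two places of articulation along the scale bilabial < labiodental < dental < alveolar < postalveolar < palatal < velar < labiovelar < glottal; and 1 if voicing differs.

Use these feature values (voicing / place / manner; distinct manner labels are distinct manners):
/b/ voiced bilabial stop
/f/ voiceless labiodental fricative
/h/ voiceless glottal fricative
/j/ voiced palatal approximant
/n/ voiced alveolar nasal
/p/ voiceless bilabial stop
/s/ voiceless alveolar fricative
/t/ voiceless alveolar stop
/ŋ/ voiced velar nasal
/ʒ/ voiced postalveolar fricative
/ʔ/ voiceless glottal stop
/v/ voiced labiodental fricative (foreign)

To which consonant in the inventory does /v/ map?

/f/ is closest: same manner (fricative), place distance 0 (labiodental→labiodental), voicing differs (+1); total 1. Next closest is /s/ at distance 3.

f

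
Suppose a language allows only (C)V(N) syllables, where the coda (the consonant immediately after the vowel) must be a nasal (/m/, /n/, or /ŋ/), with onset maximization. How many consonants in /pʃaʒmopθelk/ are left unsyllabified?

Syllabifying with onset maximization leaves /p/, /ʒ/, /p/, /l/, /k/ stranded (only a nasal (/m/, /n/, or /ŋ/) is licensed in coda position; onsets are limited to one consonant).

5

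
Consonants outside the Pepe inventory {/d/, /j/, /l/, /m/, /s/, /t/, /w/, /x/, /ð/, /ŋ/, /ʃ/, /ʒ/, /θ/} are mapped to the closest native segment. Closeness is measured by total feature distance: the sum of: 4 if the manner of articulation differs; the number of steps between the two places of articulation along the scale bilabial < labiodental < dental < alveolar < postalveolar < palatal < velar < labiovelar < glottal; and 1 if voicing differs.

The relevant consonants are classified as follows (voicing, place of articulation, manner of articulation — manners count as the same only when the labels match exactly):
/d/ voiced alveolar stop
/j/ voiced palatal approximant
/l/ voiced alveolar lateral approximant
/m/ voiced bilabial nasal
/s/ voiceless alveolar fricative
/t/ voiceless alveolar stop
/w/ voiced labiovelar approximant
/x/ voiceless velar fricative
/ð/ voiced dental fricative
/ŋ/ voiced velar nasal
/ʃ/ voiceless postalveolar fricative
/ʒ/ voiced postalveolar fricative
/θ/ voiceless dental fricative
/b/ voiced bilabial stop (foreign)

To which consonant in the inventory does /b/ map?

/d/ is closest: same manner (stop), place distance 3 (bilabial→alveolar), same voicing; total 3. Next closest is /m/ at distance 4.

d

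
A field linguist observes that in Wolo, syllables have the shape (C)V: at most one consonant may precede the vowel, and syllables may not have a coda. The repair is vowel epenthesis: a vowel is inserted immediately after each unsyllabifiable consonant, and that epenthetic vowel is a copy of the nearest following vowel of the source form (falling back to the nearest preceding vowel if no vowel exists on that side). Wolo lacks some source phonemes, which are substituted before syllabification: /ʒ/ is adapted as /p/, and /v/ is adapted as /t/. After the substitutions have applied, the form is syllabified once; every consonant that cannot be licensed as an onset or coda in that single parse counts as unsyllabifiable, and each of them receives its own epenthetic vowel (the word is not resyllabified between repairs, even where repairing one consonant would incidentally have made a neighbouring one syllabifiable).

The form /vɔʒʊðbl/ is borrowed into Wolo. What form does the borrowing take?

Substitution: /v/ → /t/, /ʒ/ → /p/, giving /tɔpʊðbl/.
Under (C)V, the unsyllabifiable consonants are /ð/, /b/, /l/ (no codas are permitted; onsets are limited to one consonant).
Inserting the epenthetic vowel yields /ð/ → /ðʊ/, /b/ → /bʊ/, /l/ → /lʊ/.

tɔpʊðʊbʊlʊ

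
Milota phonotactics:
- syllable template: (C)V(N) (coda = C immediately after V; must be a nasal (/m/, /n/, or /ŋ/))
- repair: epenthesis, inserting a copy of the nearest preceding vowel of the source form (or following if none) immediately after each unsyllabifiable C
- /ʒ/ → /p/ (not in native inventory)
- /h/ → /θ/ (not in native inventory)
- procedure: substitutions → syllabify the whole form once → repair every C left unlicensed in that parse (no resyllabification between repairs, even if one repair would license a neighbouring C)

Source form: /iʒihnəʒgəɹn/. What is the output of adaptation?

Substitution: /ʒ/ → /p/, /h/ → /θ/, giving /ipiθnəpgəɹn/.
The consonants /θ/, /p/, /ɹ/, /n/ cannot be parsed into a legal (C)V(N) syllable (only a nasal (/m/, /n/, or /ŋ/) is licensed in coda position; onsets are limited to one consonant).
Inserting the epenthetic vowel yields /θ/ → /θi/, /p/ → /pə/, /ɹ/ → /ɹə/, /n/ → /nə/.

ipiθinəpəgəɹənə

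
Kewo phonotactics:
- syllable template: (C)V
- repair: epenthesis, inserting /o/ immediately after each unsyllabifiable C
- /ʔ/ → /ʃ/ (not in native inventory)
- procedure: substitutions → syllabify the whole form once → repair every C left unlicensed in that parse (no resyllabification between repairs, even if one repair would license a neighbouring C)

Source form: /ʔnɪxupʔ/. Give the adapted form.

Substitution: /ʔ/ → /ʃ/, giving /ʃnɪxupʃ/.
The consonants /ʃ/, /p/, /ʃ/ cannot be parsed into a legal (C)V syllable (no codas are permitted; onsets are limited to one consonant).
Each unlicensed consonant becomes the onset of a new syllable: /ʃ/ → /ʃo/, /p/ → /po/, /ʃ/ → /ʃo/.

ʃonɪxupoʃo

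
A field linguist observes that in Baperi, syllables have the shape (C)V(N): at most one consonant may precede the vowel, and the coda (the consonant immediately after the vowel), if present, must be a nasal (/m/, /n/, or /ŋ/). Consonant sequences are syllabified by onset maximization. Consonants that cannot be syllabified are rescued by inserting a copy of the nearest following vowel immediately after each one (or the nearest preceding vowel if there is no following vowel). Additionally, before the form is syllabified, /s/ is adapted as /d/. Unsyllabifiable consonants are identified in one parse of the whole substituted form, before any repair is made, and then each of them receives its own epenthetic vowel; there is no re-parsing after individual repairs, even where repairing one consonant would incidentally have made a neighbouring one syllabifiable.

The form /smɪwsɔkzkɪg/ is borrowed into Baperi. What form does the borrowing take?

Substitution: /s/ → /d/, giving /dmɪwdɔkzkɪg/.
Syllabifying with onset maximization leaves /d/, /w/, /k/, /z/, /g/ stranded (only a nasal (/m/, /n/, or /ŋ/) is licensed in coda position; onsets are limited to one consonant).
Epenthesis after each stranded consonant: /d/ → /dɪ/, /w/ → /wɔ/, /k/ → /kɪ/, /z/ → /zɪ/, /g/ → /gɪ/.

dɪmɪwɔdɔkɪzɪkɪgɪ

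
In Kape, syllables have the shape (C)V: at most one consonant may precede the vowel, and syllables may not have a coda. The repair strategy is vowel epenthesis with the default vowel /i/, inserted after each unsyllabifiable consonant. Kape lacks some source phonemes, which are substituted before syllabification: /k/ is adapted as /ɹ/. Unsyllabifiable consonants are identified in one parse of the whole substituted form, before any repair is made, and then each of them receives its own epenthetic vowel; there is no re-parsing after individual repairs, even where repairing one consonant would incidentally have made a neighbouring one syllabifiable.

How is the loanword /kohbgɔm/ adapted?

ɹohibigɔmi

Substitution: /k/ → /ɹ/, giving /ɹohbgɔm/.
Syllabifying with onset maximization leaves /h/, /b/, /m/ stranded (no codas are permitted; onsets are limited to one consonant).
Epenthesis after each stranded consonant: /h/ → /hi/, /b/ → /bi/, /m/ → /mi/.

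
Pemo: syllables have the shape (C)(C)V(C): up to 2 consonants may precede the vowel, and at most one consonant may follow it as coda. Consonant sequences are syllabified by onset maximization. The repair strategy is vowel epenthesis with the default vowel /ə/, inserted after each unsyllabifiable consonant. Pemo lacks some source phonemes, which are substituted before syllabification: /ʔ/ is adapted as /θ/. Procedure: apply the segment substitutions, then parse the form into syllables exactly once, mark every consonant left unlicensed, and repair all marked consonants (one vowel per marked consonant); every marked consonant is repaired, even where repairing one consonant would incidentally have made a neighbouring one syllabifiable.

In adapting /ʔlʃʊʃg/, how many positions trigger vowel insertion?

After substitution the input is /θlʃʊʃg/.
The unsyllabifiable consonants are /θ/, /g/; each receives one epenthetic vowel.

2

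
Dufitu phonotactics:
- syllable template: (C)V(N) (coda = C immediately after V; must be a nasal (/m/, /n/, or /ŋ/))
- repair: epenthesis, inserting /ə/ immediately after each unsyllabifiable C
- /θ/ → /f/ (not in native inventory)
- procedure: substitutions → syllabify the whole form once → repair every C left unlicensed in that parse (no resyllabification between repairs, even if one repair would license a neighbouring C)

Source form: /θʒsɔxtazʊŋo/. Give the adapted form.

Substitution: /θ/ → /f/, giving /fʒsɔxtazʊŋo/.
Syllabifying with onset maximization leaves /f/, /ʒ/, /x/ stranded (only a nasal (/m/, /n/, or /ŋ/) is licensed in coda position; onsets are limited to one consonant).
Inserting the epenthetic vowel yields /f/ → /fə/, /ʒ/ → /ʒə/, /x/ → /xə/.

fəʒəsɔxətazʊŋo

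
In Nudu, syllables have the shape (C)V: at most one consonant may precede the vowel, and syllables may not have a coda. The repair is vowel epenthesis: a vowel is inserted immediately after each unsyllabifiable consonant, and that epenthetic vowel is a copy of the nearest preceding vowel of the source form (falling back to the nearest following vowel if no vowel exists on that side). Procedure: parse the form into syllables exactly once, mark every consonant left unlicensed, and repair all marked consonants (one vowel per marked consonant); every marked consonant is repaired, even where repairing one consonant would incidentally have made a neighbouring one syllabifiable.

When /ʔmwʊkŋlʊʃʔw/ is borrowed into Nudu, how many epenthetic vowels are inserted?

The unsyllabifiable consonants are /ʔ/, /m/, /k/, /ŋ/, /ʃ/, /ʔ/, /w/; each receives one epenthetic vowel.

7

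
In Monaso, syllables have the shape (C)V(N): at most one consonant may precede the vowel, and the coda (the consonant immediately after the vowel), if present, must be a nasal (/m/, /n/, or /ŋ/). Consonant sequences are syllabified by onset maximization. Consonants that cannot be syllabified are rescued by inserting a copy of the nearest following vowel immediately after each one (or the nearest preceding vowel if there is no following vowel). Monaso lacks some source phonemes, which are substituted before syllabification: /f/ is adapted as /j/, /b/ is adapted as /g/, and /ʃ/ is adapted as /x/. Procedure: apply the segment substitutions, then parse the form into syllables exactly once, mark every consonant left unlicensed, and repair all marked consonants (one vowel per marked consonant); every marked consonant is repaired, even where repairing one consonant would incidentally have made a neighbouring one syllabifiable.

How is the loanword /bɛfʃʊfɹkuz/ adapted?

Substitution: /b/ → /g/, /f/ → /j/, /ʃ/ → /x/, giving /gɛjxʊjɹkuz/.
The consonants /j/, /j/, /ɹ/, /z/ cannot be parsed into a legal (C)V(N) syllable (only a nasal (/m/, /n/, or /ŋ/) is licensed in coda position; onsets are limited to one consonant).
Inserting the epenthetic vowel yields /j/ → /jʊ/, /j/ → /ju/, /ɹ/ → /ɹu/, /z/ → /zu/.

gɛjʊxʊjuɹukuzu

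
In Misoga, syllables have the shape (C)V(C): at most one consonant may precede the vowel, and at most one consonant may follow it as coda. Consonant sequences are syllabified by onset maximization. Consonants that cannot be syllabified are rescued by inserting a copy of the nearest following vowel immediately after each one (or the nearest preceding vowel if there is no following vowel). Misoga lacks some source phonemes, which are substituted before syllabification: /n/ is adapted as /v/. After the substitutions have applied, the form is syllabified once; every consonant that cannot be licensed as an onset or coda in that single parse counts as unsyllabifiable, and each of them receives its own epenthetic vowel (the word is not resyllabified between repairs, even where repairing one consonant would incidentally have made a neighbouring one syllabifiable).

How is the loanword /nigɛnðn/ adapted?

vigɛvðɛvɛ

Substitution: /n/ → /v/, giving /vigɛvðv/.
The consonants /ð/, /v/ cannot be parsed into a legal (C)V(C) syllable (at most one coda consonant is licensed; onsets are limited to one consonant).
Inserting the epenthetic vowel yields /ð/ → /ðɛ/, /v/ → /vɛ/.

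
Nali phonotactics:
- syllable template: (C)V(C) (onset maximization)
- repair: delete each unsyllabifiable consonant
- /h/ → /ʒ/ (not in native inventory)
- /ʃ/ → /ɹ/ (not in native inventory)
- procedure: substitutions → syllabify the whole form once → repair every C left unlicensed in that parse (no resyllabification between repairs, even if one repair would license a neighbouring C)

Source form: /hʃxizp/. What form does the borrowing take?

xiz

Substitution: /h/ → /ʒ/, /ʃ/ → /ɹ/, giving /ʒɹxizp/.
The consonants /ʒ/, /ɹ/, /p/ cannot be parsed into a legal (C)V(C) syllable (at most one coda consonant is licensed; onsets are limited to one consonant).
Each unlicensed consonant is deleted: /ʒ/, /ɹ/, /p/.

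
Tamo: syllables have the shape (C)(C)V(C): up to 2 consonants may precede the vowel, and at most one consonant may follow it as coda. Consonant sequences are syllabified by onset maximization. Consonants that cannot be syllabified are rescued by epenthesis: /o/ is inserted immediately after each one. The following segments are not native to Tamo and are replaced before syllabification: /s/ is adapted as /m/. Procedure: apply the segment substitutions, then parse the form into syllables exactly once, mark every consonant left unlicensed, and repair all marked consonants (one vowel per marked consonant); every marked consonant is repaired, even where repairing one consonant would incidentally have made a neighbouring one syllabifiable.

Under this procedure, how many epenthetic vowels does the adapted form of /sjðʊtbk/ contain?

3

After substitution the input is /mjðʊtbk/.
The unsyllabifiable consonants are /m/, /b/, /k/; each receives one epenthetic vowel.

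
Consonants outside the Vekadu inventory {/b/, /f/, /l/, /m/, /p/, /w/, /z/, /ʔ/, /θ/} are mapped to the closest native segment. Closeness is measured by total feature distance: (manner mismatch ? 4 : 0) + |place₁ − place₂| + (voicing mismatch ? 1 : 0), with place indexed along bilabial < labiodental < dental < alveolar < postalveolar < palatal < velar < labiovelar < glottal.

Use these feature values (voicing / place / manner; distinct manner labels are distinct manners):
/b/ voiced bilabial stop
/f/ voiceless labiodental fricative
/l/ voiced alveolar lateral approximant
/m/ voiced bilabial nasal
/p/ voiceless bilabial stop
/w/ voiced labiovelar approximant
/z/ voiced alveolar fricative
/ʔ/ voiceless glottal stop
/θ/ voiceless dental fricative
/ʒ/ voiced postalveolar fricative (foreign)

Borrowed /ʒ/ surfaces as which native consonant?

/z/ is closest: same manner (fricative), place distance 1 (postalveolar→alveolar), same voicing; total 1. Next closest is /θ/ at distance 3.

z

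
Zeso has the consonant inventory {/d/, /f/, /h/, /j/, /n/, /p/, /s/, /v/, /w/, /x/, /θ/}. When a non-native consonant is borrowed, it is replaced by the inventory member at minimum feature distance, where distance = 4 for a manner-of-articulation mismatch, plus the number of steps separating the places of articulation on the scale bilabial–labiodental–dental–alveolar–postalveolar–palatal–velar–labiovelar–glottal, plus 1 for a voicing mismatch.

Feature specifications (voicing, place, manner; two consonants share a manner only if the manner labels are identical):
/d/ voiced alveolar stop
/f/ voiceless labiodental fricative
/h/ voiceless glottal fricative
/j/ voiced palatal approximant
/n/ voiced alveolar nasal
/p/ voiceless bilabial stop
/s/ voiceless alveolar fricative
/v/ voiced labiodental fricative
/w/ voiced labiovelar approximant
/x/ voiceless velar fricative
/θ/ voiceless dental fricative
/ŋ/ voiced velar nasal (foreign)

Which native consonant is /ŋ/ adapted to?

/n/ is closest: same manner (nasal), place distance 3 (velar→alveolar), same voicing; total 3. Next closest is /j/ at distance 5.

n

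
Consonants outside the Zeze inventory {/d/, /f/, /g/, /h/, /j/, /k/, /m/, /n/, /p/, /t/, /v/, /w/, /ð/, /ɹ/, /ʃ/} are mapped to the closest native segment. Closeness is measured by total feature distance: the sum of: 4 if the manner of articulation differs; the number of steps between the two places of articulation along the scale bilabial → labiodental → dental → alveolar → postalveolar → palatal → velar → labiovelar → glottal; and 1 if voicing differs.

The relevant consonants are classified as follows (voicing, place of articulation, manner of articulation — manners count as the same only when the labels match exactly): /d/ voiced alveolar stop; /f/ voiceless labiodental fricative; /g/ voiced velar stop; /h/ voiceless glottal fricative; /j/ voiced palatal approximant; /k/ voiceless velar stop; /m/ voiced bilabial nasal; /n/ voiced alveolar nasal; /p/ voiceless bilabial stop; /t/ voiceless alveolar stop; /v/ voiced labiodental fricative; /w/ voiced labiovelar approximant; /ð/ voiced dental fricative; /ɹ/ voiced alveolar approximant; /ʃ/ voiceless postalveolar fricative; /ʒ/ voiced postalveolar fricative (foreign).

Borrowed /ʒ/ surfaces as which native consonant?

ʃ

/ʃ/ is closest: same manner (fricative), place distance 0 (postalveolar→postalveolar), voicing differs (+1); total 1. Next closest is /ð/ at distance 2.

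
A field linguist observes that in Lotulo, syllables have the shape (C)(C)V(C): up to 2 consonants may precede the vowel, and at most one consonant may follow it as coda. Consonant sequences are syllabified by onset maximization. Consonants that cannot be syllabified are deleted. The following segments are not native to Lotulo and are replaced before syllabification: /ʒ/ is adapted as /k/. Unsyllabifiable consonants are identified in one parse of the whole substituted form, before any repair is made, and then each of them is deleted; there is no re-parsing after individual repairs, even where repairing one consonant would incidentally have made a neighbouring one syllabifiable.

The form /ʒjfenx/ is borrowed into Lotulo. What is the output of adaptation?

Substitution: /ʒ/ → /k/, giving /kjfenx/.
The consonants /k/, /x/ cannot be parsed into a legal (C)(C)V(C) syllable (at most one coda consonant is licensed; onsets may contain at most 2 consonants).
Deletion applies to /k/, /x/.

jfen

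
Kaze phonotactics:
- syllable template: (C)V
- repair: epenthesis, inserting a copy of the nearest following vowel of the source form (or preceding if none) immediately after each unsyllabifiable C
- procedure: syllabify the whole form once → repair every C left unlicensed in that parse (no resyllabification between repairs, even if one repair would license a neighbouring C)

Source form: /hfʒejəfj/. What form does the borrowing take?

hefeʒejəfəjə

Under (C)V, the unsyllabifiable consonants are /h/, /f/, /f/, /j/ (no codas are permitted; onsets are limited to one consonant).
Epenthesis after each stranded consonant: /h/ → /he/, /f/ → /fe/, /f/ → /fə/, /j/ → /jə/.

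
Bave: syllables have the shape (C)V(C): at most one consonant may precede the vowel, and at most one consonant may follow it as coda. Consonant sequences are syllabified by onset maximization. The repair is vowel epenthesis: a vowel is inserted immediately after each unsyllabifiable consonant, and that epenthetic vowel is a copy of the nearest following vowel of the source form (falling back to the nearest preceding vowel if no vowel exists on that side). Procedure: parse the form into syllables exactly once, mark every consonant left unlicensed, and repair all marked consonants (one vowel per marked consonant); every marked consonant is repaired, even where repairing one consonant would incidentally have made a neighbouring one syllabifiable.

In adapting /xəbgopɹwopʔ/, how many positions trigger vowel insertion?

The unsyllabifiable consonants are /ɹ/, /ʔ/; each receives one epenthetic vowel.

2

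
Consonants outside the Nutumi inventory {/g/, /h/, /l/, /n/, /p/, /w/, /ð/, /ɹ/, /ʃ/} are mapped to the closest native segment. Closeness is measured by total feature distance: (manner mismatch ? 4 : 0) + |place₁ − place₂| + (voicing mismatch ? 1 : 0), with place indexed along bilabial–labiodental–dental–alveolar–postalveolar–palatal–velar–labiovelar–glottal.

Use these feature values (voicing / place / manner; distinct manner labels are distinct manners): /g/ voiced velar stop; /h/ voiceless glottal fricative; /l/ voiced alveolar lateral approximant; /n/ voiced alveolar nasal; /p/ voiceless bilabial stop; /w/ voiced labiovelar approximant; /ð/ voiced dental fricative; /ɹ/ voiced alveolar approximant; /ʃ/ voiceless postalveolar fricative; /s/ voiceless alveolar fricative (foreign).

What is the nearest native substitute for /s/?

/ʃ/ is closest: same manner (fricative), place distance 1 (alveolar→postalveolar), same voicing; total 1. Next closest is /ð/ at distance 2.

ʃ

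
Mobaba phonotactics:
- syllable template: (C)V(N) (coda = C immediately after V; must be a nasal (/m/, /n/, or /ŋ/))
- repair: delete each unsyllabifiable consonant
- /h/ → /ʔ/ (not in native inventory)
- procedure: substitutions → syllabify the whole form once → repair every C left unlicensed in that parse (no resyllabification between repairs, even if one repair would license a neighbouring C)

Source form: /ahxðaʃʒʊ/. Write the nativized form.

Substitution: /h/ → /ʔ/, giving /aʔxðaʃʒʊ/.
Syllabifying with onset maximization leaves /ʔ/, /x/, /ʃ/ stranded (only a nasal (/m/, /n/, or /ŋ/) is licensed in coda position; onsets are limited to one consonant).
Deletion applies to /ʔ/, /x/, /ʃ/.

aðaʒʊ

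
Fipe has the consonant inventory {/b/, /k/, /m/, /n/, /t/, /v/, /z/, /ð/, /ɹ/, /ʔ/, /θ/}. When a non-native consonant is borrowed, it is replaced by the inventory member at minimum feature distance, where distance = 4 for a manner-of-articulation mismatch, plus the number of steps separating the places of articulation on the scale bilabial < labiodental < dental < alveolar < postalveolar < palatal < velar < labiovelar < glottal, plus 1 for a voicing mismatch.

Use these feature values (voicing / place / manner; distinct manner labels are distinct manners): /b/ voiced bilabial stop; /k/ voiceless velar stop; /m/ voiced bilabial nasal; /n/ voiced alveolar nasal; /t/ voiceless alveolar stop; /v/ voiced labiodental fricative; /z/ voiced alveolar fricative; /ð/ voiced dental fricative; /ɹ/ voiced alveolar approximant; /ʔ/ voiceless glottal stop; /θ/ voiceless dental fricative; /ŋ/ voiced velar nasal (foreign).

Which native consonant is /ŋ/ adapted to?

n

/n/ is closest: same manner (nasal), place distance 3 (velar→alveolar), same voicing; total 3. Next closest is /k/ at distance 5.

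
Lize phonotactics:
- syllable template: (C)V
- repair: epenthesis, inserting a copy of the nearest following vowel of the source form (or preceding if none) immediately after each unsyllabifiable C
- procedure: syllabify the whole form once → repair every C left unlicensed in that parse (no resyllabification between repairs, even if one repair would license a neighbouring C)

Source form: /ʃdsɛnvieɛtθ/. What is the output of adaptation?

The consonants /ʃ/, /d/, /n/, /t/, /θ/ cannot be parsed into a legal (C)V syllable (no codas are permitted; onsets are limited to one consonant).
Each unlicensed consonant becomes the onset of a new syllable: /ʃ/ → /ʃɛ/, /d/ → /dɛ/, /n/ → /ni/, /t/ → /tɛ/, /θ/ → /θɛ/.

ʃɛdɛsɛnivieɛtɛθɛ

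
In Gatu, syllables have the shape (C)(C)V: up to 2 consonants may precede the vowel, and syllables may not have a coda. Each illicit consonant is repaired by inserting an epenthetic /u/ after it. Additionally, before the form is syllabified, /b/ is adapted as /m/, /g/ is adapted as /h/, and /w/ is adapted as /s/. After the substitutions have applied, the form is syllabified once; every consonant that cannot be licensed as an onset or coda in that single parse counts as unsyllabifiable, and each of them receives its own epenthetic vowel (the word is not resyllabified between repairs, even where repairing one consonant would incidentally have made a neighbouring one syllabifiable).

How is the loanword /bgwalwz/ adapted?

Substitution: /b/ → /m/, /g/ → /h/, /w/ → /s/, giving /mhsalsz/.
Syllabifying with onset maximization leaves /m/, /l/, /s/, /z/ stranded (no codas are permitted; onsets may contain at most 2 consonants).
Each unlicensed consonant becomes the onset of a new syllable: /m/ → /mu/, /l/ → /lu/, /s/ → /su/, /z/ → /zu/.

muhsalusuzu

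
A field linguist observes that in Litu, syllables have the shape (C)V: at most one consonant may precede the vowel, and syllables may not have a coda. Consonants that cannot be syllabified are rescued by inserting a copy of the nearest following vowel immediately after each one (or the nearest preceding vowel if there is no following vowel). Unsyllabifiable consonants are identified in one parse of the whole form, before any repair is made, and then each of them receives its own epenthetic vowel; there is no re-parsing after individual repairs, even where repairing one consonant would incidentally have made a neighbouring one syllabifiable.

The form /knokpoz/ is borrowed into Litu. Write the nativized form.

The consonants /k/, /k/, /z/ cannot be parsed into a legal (C)V syllable (no codas are permitted; onsets are limited to one consonant).
Each unlicensed consonant becomes the onset of a new syllable: /k/ → /ko/, /k/ → /ko/, /z/ → /zo/.

konokopozo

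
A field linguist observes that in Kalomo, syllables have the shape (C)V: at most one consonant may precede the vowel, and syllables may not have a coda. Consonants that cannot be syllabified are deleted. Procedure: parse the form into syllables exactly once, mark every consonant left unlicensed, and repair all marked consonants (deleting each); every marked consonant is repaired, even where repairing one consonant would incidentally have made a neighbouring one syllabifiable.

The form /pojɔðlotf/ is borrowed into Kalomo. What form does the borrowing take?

pojɔlo

The consonants /ð/, /t/, /f/ cannot be parsed into a legal (C)V syllable (no codas are permitted; onsets are limited to one consonant).
Deleting the stranded consonants removes /ð/, /t/, /f/.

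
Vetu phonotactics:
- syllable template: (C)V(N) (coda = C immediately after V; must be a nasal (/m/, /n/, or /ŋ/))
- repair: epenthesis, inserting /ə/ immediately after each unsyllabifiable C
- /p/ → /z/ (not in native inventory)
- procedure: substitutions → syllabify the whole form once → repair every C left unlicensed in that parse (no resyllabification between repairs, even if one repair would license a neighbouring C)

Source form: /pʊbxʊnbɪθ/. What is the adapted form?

Substitution: /p/ → /z/, giving /zʊbxʊnbɪθ/.
Syllabifying with onset maximization leaves /b/, /θ/ stranded (only a nasal (/m/, /n/, or /ŋ/) is licensed in coda position; onsets are limited to one consonant).
Epenthesis after each stranded consonant: /b/ → /bə/, /θ/ → /θə/.

zʊbəxʊnbɪθə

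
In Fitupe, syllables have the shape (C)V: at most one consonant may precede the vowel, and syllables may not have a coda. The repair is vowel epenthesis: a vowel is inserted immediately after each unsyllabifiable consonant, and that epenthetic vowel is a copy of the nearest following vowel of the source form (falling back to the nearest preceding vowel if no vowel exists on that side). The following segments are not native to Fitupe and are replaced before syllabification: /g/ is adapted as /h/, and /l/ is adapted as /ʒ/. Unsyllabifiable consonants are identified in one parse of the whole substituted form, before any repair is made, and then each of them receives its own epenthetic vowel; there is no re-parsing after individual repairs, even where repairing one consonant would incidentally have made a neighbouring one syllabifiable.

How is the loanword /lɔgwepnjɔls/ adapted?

ʒɔhewepɔnɔjɔʒɔsɔ

Substitution: /l/ → /ʒ/, /g/ → /h/, giving /ʒɔhwepnjɔʒs/.
Under (C)V, the unsyllabifiable consonants are /h/, /p/, /n/, /ʒ/, /s/ (no codas are permitted; onsets are limited to one consonant).
Epenthesis after each stranded consonant: /h/ → /he/, /p/ → /pɔ/, /n/ → /nɔ/, /ʒ/ → /ʒɔ/, /s/ → /sɔ/.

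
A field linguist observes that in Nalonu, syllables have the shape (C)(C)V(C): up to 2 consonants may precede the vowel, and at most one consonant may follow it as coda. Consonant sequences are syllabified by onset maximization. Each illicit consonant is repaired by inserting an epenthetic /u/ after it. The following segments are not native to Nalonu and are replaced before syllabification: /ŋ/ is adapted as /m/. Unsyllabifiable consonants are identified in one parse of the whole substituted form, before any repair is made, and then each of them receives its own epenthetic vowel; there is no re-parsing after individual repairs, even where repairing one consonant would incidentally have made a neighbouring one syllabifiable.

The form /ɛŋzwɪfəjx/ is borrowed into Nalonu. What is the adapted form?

ɛmzwɪfəjxu

Substitution: /ŋ/ → /m/, giving /ɛmzwɪfəjx/.
The consonants /x/ cannot be parsed into a legal (C)(C)V(C) syllable (at most one coda consonant is licensed; onsets may contain at most 2 consonants).
Each unlicensed consonant becomes the onset of a new syllable: /x/ → /xu/.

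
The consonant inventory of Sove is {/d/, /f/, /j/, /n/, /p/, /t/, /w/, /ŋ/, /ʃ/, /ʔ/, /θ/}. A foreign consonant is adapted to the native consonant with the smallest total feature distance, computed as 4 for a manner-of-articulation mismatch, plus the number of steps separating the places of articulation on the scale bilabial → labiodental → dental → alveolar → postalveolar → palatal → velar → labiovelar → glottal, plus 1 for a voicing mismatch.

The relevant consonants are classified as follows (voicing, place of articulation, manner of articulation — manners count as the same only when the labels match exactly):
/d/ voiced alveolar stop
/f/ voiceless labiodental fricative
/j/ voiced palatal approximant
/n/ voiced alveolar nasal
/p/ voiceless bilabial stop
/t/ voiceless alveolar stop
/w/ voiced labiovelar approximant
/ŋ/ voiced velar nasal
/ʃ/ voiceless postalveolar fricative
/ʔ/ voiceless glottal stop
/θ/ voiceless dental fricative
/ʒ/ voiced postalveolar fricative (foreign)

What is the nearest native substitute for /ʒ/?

/ʃ/ is closest: same manner (fricative), place distance 0 (postalveolar→postalveolar), voicing differs (+1); total 1. Next closest is /θ/ at distance 3.

ʃ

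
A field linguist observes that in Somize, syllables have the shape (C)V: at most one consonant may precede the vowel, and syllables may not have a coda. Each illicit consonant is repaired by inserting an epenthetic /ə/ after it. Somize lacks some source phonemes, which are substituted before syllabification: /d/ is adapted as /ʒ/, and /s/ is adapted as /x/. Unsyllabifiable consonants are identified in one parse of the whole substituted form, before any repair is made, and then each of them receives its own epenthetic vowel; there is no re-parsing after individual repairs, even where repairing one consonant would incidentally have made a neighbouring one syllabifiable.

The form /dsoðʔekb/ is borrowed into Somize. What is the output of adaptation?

ʒəxoðəʔekəbə

Substitution: /d/ → /ʒ/, /s/ → /x/, giving /ʒxoðʔekb/.
Syllabifying with onset maximization leaves /ʒ/, /ð/, /k/, /b/ stranded (no codas are permitted; onsets are limited to one consonant).
Each unlicensed consonant becomes the onset of a new syllable: /ʒ/ → /ʒə/, /ð/ → /ðə/, /k/ → /kə/, /b/ → /bə/.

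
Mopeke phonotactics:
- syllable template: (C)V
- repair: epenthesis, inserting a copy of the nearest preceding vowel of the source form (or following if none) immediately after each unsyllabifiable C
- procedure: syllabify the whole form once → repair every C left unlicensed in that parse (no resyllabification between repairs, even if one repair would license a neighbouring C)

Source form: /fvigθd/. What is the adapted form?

fivigiθidi

Under (C)V, the unsyllabifiable consonants are /f/, /g/, /θ/, /d/ (no codas are permitted; onsets are limited to one consonant).
Epenthesis after each stranded consonant: /f/ → /fi/, /g/ → /gi/, /θ/ → /θi/, /d/ → /di/.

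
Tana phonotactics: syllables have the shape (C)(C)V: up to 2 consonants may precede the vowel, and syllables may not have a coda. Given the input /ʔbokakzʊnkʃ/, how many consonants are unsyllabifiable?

3

The consonants /n/, /k/, /ʃ/ cannot be parsed into a legal (C)(C)V syllable (no codas are permitted; onsets may contain at most 2 consonants).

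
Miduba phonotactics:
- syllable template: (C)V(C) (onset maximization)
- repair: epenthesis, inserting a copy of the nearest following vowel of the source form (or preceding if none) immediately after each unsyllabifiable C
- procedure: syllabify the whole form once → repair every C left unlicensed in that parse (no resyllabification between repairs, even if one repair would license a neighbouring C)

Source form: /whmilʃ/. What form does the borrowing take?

The consonants /w/, /h/, /ʃ/ cannot be parsed into a legal (C)V(C) syllable (at most one coda consonant is licensed; onsets are limited to one consonant).
Each unlicensed consonant becomes the onset of a new syllable: /w/ → /wi/, /h/ → /hi/, /ʃ/ → /ʃi/.

wihimilʃi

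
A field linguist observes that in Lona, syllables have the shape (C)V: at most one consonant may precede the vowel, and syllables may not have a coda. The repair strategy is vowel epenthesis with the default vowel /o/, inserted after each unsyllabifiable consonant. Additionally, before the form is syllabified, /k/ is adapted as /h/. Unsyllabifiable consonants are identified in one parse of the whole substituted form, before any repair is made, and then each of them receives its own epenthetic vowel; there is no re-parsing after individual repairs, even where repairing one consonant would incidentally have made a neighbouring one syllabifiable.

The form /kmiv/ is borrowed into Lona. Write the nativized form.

homivo

Substitution: /k/ → /h/, giving /hmiv/.
Syllabifying with onset maximization leaves /h/, /v/ stranded (no codas are permitted; onsets are limited to one consonant).
Inserting the epenthetic vowel yields /h/ → /ho/, /v/ → /vo/.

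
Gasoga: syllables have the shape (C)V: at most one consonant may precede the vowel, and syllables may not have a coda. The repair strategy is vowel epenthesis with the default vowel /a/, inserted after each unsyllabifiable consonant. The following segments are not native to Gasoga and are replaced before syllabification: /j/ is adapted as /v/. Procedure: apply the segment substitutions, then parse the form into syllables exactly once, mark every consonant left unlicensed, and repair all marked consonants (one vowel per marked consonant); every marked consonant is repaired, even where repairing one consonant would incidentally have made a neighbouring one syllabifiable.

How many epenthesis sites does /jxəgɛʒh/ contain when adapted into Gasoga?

After substitution the input is /vxəgɛʒh/.
The unsyllabifiable consonants are /v/, /ʒ/, /h/; each receives one epenthetic vowel.

3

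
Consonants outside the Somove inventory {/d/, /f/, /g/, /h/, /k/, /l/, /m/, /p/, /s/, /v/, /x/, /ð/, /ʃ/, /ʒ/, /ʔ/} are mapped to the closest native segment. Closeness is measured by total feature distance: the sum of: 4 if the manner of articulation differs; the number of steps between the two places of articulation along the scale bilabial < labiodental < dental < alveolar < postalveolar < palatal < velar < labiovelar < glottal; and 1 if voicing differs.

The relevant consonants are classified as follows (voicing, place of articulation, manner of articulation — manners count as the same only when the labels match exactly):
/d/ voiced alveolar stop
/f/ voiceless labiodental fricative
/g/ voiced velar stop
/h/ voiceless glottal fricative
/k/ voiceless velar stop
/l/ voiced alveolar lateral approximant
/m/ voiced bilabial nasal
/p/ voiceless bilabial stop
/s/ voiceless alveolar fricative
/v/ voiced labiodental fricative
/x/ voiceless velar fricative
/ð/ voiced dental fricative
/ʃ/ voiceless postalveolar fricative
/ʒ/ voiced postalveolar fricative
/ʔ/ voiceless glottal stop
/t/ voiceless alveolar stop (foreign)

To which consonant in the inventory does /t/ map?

d

/d/ is closest: same manner (stop), place distance 0 (alveolar→alveolar), voicing differs (+1); total 1. Next closest is /k/ at distance 3.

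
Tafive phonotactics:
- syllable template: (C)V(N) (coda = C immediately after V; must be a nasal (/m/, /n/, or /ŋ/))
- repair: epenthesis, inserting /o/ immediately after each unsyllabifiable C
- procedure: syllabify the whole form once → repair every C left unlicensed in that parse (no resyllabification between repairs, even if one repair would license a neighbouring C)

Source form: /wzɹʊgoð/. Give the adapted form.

Syllabifying with onset maximization leaves /w/, /z/, /ð/ stranded (only a nasal (/m/, /n/, or /ŋ/) is licensed in coda position; onsets are limited to one consonant).
Each unlicensed consonant becomes the onset of a new syllable: /w/ → /wo/, /z/ → /zo/, /ð/ → /ðo/.

wozoɹʊgoðo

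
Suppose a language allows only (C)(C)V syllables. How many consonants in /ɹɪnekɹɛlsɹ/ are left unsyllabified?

Syllabifying with onset maximization leaves /l/, /s/, /ɹ/ stranded (no codas are permitted; onsets may contain at most 2 consonants).

3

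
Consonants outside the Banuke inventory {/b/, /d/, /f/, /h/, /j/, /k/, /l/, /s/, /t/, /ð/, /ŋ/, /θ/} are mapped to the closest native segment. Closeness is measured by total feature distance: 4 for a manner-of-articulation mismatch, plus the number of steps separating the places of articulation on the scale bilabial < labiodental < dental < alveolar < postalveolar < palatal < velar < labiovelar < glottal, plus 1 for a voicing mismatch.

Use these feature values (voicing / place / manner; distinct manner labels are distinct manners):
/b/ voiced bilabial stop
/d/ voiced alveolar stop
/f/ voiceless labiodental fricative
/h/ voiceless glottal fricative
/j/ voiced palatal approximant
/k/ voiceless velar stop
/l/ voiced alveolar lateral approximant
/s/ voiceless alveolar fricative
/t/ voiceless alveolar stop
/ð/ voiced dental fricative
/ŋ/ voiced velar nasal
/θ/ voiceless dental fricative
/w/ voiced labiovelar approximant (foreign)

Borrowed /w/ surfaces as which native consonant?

/j/ is closest: same manner (approximant), place distance 2 (labiovelar→palatal), same voicing; total 2. Next closest is /ŋ/ at distance 5.

j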